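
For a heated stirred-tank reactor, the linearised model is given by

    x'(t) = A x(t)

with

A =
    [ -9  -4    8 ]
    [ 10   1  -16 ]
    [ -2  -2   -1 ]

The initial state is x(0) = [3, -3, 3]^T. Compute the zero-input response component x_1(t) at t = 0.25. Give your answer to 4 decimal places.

4.5367

det(sI - A) = s^3 - (tr A)s^2 + (M11 + M22 + M33)s - det A, where Mii is the 2×2 principal minor of A obtained by deleting row i and column i.
tr A = (-9) + 1 + (-1) = -9; M11 = 1·(-1) - (-16)·(-2) = -1 - 32 = -33; M22 = (-9)·(-1) - 8·(-2) = 9 - (-16) = 25; M33 = (-9)·1 - (-4)·10 = -9 - (-40) = 31; sum of minors = 23.
det A = (-9)·(1·(-1) - (-16)·(-2)) - (-4)·(10·(-1) - (-16)·(-2)) + 8·(10·(-2) - 1·(-2)) = (-9)·(-33) - (-4)·(-42) + 8·(-18) = -15.
So p(s) = det(sI - A) = s^3 + 9s^2 + 23s + 15.
Rational-root test: any integer root divides 15. Testing small divisors, s = -1 works: p(-1) = -1 + 9 + (-23) + 15 = 0, so (s + 1) is a factor.
Dividing, p(s) = (s + 1)(s^2 + 8s + 15).
Factor s^2 + 8s + 15: two numbers with sum -8 and product 15 are -3 and -5, so s^2 + 8s + 15 = (s + 3)(s + 5).
Hence p(s) = (s + 1) (s + 3) (s + 5), with roots -5, -3, -1.
The eigenvalues -5, -3, -1 are distinct and real, so A is diagonalisable and x(t) = e^{At} x(0) = V diag(e^{λ_i t}) V^{-1} x(0), where the columns of V are the eigenvectors.
λ = -5: A - (-5)I = [[-4, -4, 8], [10, 6, -16], [-2, -2, 4]]. v must be orthogonal to every row; (row 1) × (row 2) = [16, 16, 16], so take v_1 = [1, 1, 1]^T.
λ = -3: A - (-3)I = [[-6, -4, 8], [10, 4, -16], [-2, -2, 2]]. v must be orthogonal to every row; (row 1) × (row 2) = [32, -16, 16], so take v_2 = [2, -1, 1]^T.
λ = -1: A - (-1)I = [[-8, -4, 8], [10, 2, -16], [-2, -2, 0]]. v must be orthogonal to every row; (row 1) × (row 2) = [48, -48, 24], so take v_3 = [2, -2, 1]^T.
V = [v_1 v_2 v_3] = [[1, 2, 2], [1, -1, -2], [1, 1, 1]] has det V = -1, so V^{-1} = adj(V)/det V = [[-1, 0, 2], [3, 1, -4], [-2, -1, 3]].
Modal coordinates z(0) = V^{-1} x(0): (-1)·3 + 0·(-3) + 2·3 = 3; 3·3 + 1·(-3) + (-4)·3 = -6; (-2)·3 + (-1)·(-3) + 3·3 = 6; so z(0) = [3, -6, 6]^T.
x_1(t) = Σ_i (v_i)_1 · z_i(0) · e^{λ_i t} (row 1 of V times the modal terms).
x_1(0.25) = 1·3·e^{-5·0.25} + 2·(-6)·e^{-3·0.25} + 2·6·e^{-1·0.25} = 3·0.286505 + (-12)·0.472367 + 12·0.778801 = 4.5367.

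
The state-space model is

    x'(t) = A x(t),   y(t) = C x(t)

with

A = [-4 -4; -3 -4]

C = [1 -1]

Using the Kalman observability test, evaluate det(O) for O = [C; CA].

-1

CA = [[-1, 0]]
Observability matrix O = [C; CA] = [[1, -1], [-1, 0]]
det(O) = 1·0 - (-1)·(-1) = 0 - 1 = -1
Since det(O) ≠ 0, rank(O) = 2 and the system is completely observable.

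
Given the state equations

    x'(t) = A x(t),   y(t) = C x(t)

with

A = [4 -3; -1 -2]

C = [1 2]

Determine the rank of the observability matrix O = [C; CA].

CA = [[2, -7]]
Observability matrix O = [C; CA] = [[1, 2], [2, -7]]
det(O) = 1·(-7) - 2·2 = -7 - 4 = -11 ≠ 0, so rank(O) = 2.
rank(O) = 2 = n, so the pair (A, C) is completely observable.

2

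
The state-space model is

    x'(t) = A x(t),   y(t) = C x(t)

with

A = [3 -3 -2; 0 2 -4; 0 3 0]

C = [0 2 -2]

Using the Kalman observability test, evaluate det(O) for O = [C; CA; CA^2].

CA = [[0, -2, -8]]
CA^2 = [[0, -28, 8]]
Observability matrix O = [C; CA; CA^2] = [[0, 2, -2], [0, -2, -8], [0, -28, 8]]
Expanding along the first row, det(O) = 0·((-2)·8 - (-8)·(-28)) - 2·(0·8 - (-8)·0) + (-2)·(0·(-28) - (-2)·0) = 0·(-240) - 2·0 + (-2)·0 = 0
Since det(O) = 0, rank(O) < 3 and the system is not completely observable.

0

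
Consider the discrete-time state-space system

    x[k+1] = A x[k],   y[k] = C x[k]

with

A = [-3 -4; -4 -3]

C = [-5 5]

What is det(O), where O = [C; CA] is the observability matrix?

0

CA = [[-5, 5]]
Observability matrix O = [C; CA] = [[-5, 5], [-5, 5]]
det(O) = (-5)·5 - 5·(-5) = -25 - (-25) = 0
Since det(O) = 0, rank(O) < 2 and the system is not completely observable.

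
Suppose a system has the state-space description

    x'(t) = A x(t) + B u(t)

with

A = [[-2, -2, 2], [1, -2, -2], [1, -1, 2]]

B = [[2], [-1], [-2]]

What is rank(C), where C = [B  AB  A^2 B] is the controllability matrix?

AB = [[-6], [8], [-1]]
A^2B = [[-6], [-20], [-16]]
Controllability matrix C = [B  AB  A^2B] = [[2, -6, -6], [-1, 8, -20], [-2, -1, -16]]
det(C) = 2·(8·(-16) - (-20)·(-1)) - (-6)·((-1)·(-16) - (-20)·(-2)) + (-6)·((-1)·(-1) - 8·(-2)) = 2·(-148) - (-6)·(-24) + (-6)·17 = -542 ≠ 0, so rank(C) = 3.
rank(C) = 3 = n, so the pair (A, B) is completely controllable.

3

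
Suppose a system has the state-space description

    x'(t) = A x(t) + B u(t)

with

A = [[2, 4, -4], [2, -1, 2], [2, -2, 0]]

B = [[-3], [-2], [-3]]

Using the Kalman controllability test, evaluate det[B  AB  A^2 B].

1352

AB = [[-2], [-10], [-2]]
A^2B = [[-36], [2], [16]]
Controllability matrix C = [B  AB  A^2B] = [[-3, -2, -36], [-2, -10, 2], [-3, -2, 16]]
Expanding along the first row, det(C) = (-3)·((-10)·16 - 2·(-2)) - (-2)·((-2)·16 - 2·(-3)) + (-36)·((-2)·(-2) - (-10)·(-3)) = (-3)·(-156) - (-2)·(-26) + (-36)·(-26) = 1352
Since det(C) ≠ 0, rank(C) = 3 and the system is completely controllable.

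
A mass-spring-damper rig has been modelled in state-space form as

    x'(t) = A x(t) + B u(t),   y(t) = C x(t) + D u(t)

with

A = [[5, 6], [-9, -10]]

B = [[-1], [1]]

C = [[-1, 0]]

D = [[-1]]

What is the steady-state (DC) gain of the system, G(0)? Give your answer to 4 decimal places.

0.0000

G(0) = C(-A)^{-1}B + D = -C A^{-1} B + D.
det A = 4, so A^{-1} = (1/4)·adj(A) = [[-5/2, -3/2], [9/4, 5/4]]
A^{-1} B = [1, -1]^T
C A^{-1} B = -1
G(0) = D - C A^{-1} B = -1 - (-1) = 0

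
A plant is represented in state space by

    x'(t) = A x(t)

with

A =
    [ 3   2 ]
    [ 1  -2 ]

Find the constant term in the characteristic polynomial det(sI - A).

For a 2×2 matrix, det(sI - A) = s^2 - (tr A)s + det A.
tr A = 1, det A = -8.
So p(s) = s^2 - s - 8.
The constant term is -8.

-8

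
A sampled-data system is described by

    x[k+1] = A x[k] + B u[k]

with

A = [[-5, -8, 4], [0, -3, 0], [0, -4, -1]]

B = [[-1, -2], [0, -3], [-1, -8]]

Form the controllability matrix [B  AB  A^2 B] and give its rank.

AB = [[1, 2], [0, 9], [1, 20]]
A^2B = [[-1, -2], [0, -27], [-1, -56]]
Controllability matrix C = [B  AB  A^2B] = [[-1, -2, 1, 2, -1, -2], [0, -3, 0, 9, 0, -27], [-1, -8, 1, 20, -1, -56]]
The rows r1, r2, r3 of C are linearly dependent: -r1 - 2·r2 + r3 = 0 (check each entry), so rank(C) ≤ 2.
The 2×2 minor from rows 1, 2, columns 1, 2 is (-1)·(-3) - (-2)·0 = 3 - 0 = 3 ≠ 0, so rank(C) = 2.
rank(C) = 2 < n = 3, so the pair (A, B) is not completely controllable.

2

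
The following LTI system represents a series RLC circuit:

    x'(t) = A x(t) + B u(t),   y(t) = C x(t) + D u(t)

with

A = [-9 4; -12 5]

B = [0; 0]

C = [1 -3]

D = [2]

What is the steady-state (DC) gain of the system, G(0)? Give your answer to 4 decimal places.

G(0) = C(-A)^{-1}B + D = -C A^{-1} B + D.
det A = 3, so A^{-1} = (1/3)·adj(A) = [[5/3, -4/3], [4, -3]]
A^{-1} B = [0, 0]^T
C A^{-1} B = 0
G(0) = D - C A^{-1} B = 2 - (0) = 2

2.0000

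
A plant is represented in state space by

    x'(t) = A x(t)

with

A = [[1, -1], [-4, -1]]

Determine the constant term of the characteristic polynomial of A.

-5

For a 2×2 matrix, det(sI - A) = s^2 - (tr A)s + det A.
tr A = 0, det A = -5.
So p(s) = s^2 - 5.
The constant term is -5.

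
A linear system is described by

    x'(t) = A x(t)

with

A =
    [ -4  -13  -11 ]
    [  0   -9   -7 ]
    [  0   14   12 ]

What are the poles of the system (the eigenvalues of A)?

-4, -2, 5

det(sI - A) = s^3 - (tr A)s^2 + (M11 + M22 + M33)s - det A, where Mii is the 2×2 principal minor of A obtained by deleting row i and column i.
tr A = (-4) + (-9) + 12 = -1; M11 = (-9)·12 - (-7)·14 = -108 - (-98) = -10; M22 = (-4)·12 - (-11)·0 = -48 - 0 = -48; M33 = (-4)·(-9) - (-13)·0 = 36 - 0 = 36; sum of minors = -22.
det A = (-4)·((-9)·12 - (-7)·14) - (-13)·(0·12 - (-7)·0) + (-11)·(0·14 - (-9)·0) = (-4)·(-10) - (-13)·0 + (-11)·0 = 40.
So p(s) = det(sI - A) = s^3 + s^2 - 22s - 40.
Rational-root test: any integer root divides -40. Testing small divisors, s = -2 works: p(-2) = -8 + 4 + 44 + (-40) = 0, so (s + 2) is a factor.
Dividing, p(s) = (s + 2)(s^2 - s - 20).
Factor s^2 - s - 20: two numbers with sum 1 and product -20 are 5 and -4, so s^2 - s - 20 = (s - 5)(s + 4).
Hence p(s) = (s - 5) (s + 2) (s + 4), with roots -4, -2, 5.
At least one eigenvalue has non-negative real part, so the system is not asymptotically stable.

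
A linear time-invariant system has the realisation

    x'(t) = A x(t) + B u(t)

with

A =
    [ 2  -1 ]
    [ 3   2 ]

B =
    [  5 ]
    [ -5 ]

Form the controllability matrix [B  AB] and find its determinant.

AB = [[15], [5]]
Controllability matrix C = [B  AB] = [[5, 15], [-5, 5]]
det(C) = 5·5 - 15·(-5) = 25 - (-75) = 100
Since det(C) ≠ 0, rank(C) = 2 and the system is completely controllable.

100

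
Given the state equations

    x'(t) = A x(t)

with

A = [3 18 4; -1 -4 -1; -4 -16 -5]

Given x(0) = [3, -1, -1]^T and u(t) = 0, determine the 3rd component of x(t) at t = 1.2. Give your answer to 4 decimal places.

1.3826

det(sI - A) = s^3 - (tr A)s^2 + (M11 + M22 + M33)s - det A, where Mii is the 2×2 principal minor of A obtained by deleting row i and column i.
tr A = 3 + (-4) + (-5) = -6; M11 = (-4)·(-5) - (-1)·(-16) = 20 - 16 = 4; M22 = 3·(-5) - 4·(-4) = -15 - (-16) = 1; M33 = 3·(-4) - 18·(-1) = -12 - (-18) = 6; sum of minors = 11.
det A = 3·((-4)·(-5) - (-1)·(-16)) - 18·((-1)·(-5) - (-1)·(-4)) + 4·((-1)·(-16) - (-4)·(-4)) = 3·4 - 18·1 + 4·0 = -6.
So p(s) = det(sI - A) = s^3 + 6s^2 + 11s + 6.
Rational-root test: any integer root divides 6. Testing small divisors, s = -1 works: p(-1) = -1 + 6 + (-11) + 6 = 0, so (s + 1) is a factor.
Dividing, p(s) = (s + 1)(s^2 + 5s + 6).
Factor s^2 + 5s + 6: two numbers with sum -5 and product 6 are -2 and -3, so s^2 + 5s + 6 = (s + 2)(s + 3).
Hence p(s) = (s + 1) (s + 2) (s + 3), with roots -3, -2, -1.
The eigenvalues -3, -2, -1 are distinct and real, so A is diagonalisable and x(t) = e^{At} x(0) = V diag(e^{λ_i t}) V^{-1} x(0), where the columns of V are the eigenvectors.
λ = -3: A - (-3)I = [[6, 18, 4], [-1, -1, -1], [-4, -16, -2]]. v must be orthogonal to every row; (row 1) × (row 2) = [-14, 2, 12], so take v_1 = [7, -1, -6]^T.
λ = -2: A - (-2)I = [[5, 18, 4], [-1, -2, -1], [-4, -16, -3]]. v must be orthogonal to every row; (row 1) × (row 2) = [-10, 1, 8], so take v_2 = [10, -1, -8]^T.
λ = -1: A - (-1)I = [[4, 18, 4], [-1, -3, -1], [-4, -16, -4]]. v must be orthogonal to every row; (row 1) × (row 2) = [-6, 0, 6], so take v_3 = [-1, 0, 1]^T.
V = [v_1 v_2 v_3] = [[7, 10, -1], [-1, -1, 0], [-6, -8, 1]] has det V = 1, so V^{-1} = adj(V)/det V = [[-1, -2, -1], [1, 1, 1], [2, -4, 3]].
Modal coordinates z(0) = V^{-1} x(0): (-1)·3 + (-2)·(-1) + (-1)·(-1) = 0; 1·3 + 1·(-1) + 1·(-1) = 1; 2·3 + (-4)·(-1) + 3·(-1) = 7; so z(0) = [0, 1, 7]^T.
x_3(t) = Σ_i (v_i)_3 · z_i(0) · e^{λ_i t} (row 3 of V times the modal terms).
x_3(1.2) = (-6)·0·e^{-3·1.2} + (-8)·1·e^{-2·1.2} + 1·7·e^{-1·1.2} = 0·0.027324 + (-8)·0.090718 + 7·0.301194 = 1.3826.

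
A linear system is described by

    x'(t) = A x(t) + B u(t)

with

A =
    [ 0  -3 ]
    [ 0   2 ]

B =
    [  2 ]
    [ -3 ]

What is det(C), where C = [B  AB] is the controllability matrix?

AB = [[9], [-6]]
Controllability matrix C = [B  AB] = [[2, 9], [-3, -6]]
det(C) = 2·(-6) - 9·(-3) = -12 - (-27) = 15
Since det(C) ≠ 0, rank(C) = 2 and the system is completely controllable.

15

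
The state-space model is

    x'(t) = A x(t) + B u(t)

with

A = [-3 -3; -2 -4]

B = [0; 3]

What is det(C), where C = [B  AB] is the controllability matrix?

27

AB = [[-9], [-12]]
Controllability matrix C = [B  AB] = [[0, -9], [3, -12]]
det(C) = 0·(-12) - (-9)·3 = 0 - (-27) = 27
Since det(C) ≠ 0, rank(C) = 2 and the system is completely controllable.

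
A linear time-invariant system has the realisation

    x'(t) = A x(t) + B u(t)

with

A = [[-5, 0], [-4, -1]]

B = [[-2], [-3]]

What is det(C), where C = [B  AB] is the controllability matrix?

8

AB = [[10], [11]]
Controllability matrix C = [B  AB] = [[-2, 10], [-3, 11]]
det(C) = (-2)·11 - 10·(-3) = -22 - (-30) = 8
Since det(C) ≠ 0, rank(C) = 2 and the system is completely controllable.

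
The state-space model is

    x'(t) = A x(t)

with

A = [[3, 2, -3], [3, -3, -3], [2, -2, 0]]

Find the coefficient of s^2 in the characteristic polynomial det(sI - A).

0

Expand det(sI - A) for the 3×3 matrix.
p(s) = s^3 - 15s + 30.
(Check: constant term = det(-A) = (-1)^3 det A = 30; coefficient of s^2 = -tr A = 0.)
The coefficient of s^2 is 0.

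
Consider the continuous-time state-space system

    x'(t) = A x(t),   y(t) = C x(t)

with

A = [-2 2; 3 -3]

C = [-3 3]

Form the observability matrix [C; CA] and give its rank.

1

CA = [[15, -15]]
Observability matrix O = [C; CA] = [[-3, 3], [15, -15]]
Every row of O is a scalar multiple of row 1 = [-3, 3] (multipliers 1, -5), so the rows span a one-dimensional space.
O ≠ 0, hence rank(O) = 1.
rank(O) = 1 < n = 2, so the pair (A, C) is not completely observable.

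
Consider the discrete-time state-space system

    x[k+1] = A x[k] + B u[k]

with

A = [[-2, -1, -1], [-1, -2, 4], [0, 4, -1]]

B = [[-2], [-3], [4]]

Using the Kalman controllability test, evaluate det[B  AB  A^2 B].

AB = [[3], [24], [-16]]
A^2B = [[-14], [-115], [112]]
Controllability matrix C = [B  AB  A^2B] = [[-2, 3, -14], [-3, 24, -115], [4, -16, 112]]
Expanding along the first row, det(C) = (-2)·(24·112 - (-115)·(-16)) - 3·((-3)·112 - (-115)·4) + (-14)·((-3)·(-16) - 24·4) = (-2)·848 - 3·124 + (-14)·(-48) = -1396
Since det(C) ≠ 0, rank(C) = 3 and the system is completely controllable.

-1396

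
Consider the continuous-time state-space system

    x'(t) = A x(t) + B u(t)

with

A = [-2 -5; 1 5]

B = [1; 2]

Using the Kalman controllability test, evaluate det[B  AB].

35

AB = [[-12], [11]]
Controllability matrix C = [B  AB] = [[1, -12], [2, 11]]
det(C) = 1·11 - (-12)·2 = 11 - (-24) = 35
Since det(C) ≠ 0, rank(C) = 2 and the system is completely controllable.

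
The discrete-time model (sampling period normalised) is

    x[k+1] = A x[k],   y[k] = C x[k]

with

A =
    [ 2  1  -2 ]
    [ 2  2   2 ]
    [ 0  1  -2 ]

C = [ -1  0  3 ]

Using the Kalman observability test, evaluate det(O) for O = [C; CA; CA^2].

-12

CA = [[-2, 2, -4]]
CA^2 = [[0, -2, 16]]
Observability matrix O = [C; CA; CA^2] = [[-1, 0, 3], [-2, 2, -4], [0, -2, 16]]
Expanding along the first row, det(O) = (-1)·(2·16 - (-4)·(-2)) - 0·((-2)·16 - (-4)·0) + 3·((-2)·(-2) - 2·0) = (-1)·24 - 0·(-32) + 3·4 = -12
Since det(O) ≠ 0, rank(O) = 3 and the system is completely observable.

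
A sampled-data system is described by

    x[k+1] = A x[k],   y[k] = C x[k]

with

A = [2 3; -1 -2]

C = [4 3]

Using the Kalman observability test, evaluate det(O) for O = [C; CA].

9

CA = [[5, 6]]
Observability matrix O = [C; CA] = [[4, 3], [5, 6]]
det(O) = 4·6 - 3·5 = 24 - 15 = 9
Since det(O) ≠ 0, rank(O) = 2 and the system is completely observable.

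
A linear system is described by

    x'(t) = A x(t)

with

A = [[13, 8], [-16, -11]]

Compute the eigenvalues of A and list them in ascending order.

-3, 5

det(sI - A) = s^2 - (tr A)s + det A, with tr A = 13 + (-11) = 2 and det A = 13·(-11) - 8·(-16) = -143 - (-128) = -15.
So p(s) = det(sI - A) = s^2 - 2s - 15.
Factor s^2 - 2s - 15: two numbers with sum 2 and product -15 are 5 and -3, so s^2 - 2s - 15 = (s - 5)(s + 3).
Hence p(s) = (s - 5) (s + 3), with roots -3, 5.
At least one eigenvalue has non-negative real part, so the system is not asymptotically stable.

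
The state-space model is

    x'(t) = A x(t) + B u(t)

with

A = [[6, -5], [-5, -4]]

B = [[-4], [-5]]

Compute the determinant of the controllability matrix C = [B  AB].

-155

AB = [[1], [40]]
Controllability matrix C = [B  AB] = [[-4, 1], [-5, 40]]
det(C) = (-4)·40 - 1·(-5) = -160 - (-5) = -155
Since det(C) ≠ 0, rank(C) = 2 and the system is completely controllable.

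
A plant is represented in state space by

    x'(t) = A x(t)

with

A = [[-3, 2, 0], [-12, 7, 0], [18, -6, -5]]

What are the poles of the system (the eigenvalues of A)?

det(sI - A) = s^3 - (tr A)s^2 + (M11 + M22 + M33)s - det A, where Mii is the 2×2 principal minor of A obtained by deleting row i and column i.
tr A = (-3) + 7 + (-5) = -1; M11 = 7·(-5) - 0·(-6) = -35 - 0 = -35; M22 = (-3)·(-5) - 0·18 = 15 - 0 = 15; M33 = (-3)·7 - 2·(-12) = -21 - (-24) = 3; sum of minors = -17.
det A = (-3)·(7·(-5) - 0·(-6)) - 2·((-12)·(-5) - 0·18) + 0·((-12)·(-6) - 7·18) = (-3)·(-35) - 2·60 + 0·(-54) = -15.
So p(s) = det(sI - A) = s^3 + s^2 - 17s + 15.
Rational-root test: any integer root divides 15. Testing small divisors, s = 1 works: p(1) = 1 + 1 + (-17) + 15 = 0, so (s - 1) is a factor.
Dividing, p(s) = (s - 1)(s^2 + 2s - 15).
Factor s^2 + 2s - 15: two numbers with sum -2 and product -15 are 3 and -5, so s^2 + 2s - 15 = (s - 3)(s + 5).
Hence p(s) = (s - 3) (s - 1) (s + 5), with roots -5, 1, 3.
At least one eigenvalue has non-negative real part, so the system is not asymptotically stable.

-5, 1, 3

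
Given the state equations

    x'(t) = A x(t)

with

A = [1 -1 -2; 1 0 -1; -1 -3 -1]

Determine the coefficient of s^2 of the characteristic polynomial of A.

0

Expand det(sI - A) for the 3×3 matrix.
p(s) = s^3 - 5s - 1.
(Check: constant term = det(-A) = (-1)^3 det A = -1; coefficient of s^2 = -tr A = 0.)
The coefficient of s^2 is 0.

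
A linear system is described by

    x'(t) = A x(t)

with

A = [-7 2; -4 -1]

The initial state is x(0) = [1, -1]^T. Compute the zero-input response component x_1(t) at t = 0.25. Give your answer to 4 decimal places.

det(sI - A) = s^2 - (tr A)s + det A, with tr A = (-7) + (-1) = -8 and det A = (-7)·(-1) - 2·(-4) = 7 - (-8) = 15.
So p(s) = det(sI - A) = s^2 + 8s + 15.
Factor s^2 + 8s + 15: two numbers with sum -8 and product 15 are -3 and -5, so s^2 + 8s + 15 = (s + 3)(s + 5).
Hence p(s) = (s + 3) (s + 5), with roots -5, -3.
The eigenvalues -5, -3 are distinct and real, so A is diagonalisable and x(t) = e^{At} x(0) = V diag(e^{λ_i t}) V^{-1} x(0), where the columns of V are the eigenvectors.
λ = -5: A - (-5)I = [[-2, 2], [-4, 4]]. Row 1 gives (-2)·v1 + 2·v2 = 0, so take v_1 = [1, 1]^T.
λ = -3: A - (-3)I = [[-4, 2], [-4, 2]]. Row 1 gives (-4)·v1 + 2·v2 = 0, so take v_2 = [1, 2]^T.
V = [v_1 v_2] = [[1, 1], [1, 2]] has det V = 1, so V^{-1} = adj(V)/det V = [[2, -1], [-1, 1]].
Modal coordinates z(0) = V^{-1} x(0): 2·1 + (-1)·(-1) = 3; (-1)·1 + 1·(-1) = -2; so z(0) = [3, -2]^T.
x_1(t) = Σ_i (v_i)_1 · z_i(0) · e^{λ_i t} (row 1 of V times the modal terms).
x_1(0.25) = 1·3·e^{-5·0.25} + 1·(-2)·e^{-3·0.25} = 3·0.286505 + (-2)·0.472367 = -0.0852.

-0.0852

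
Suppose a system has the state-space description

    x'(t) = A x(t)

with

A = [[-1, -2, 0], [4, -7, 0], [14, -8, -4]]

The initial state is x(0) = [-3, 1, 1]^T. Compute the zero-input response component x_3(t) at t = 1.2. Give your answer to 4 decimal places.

det(sI - A) = s^3 - (tr A)s^2 + (M11 + M22 + M33)s - det A, where Mii is the 2×2 principal minor of A obtained by deleting row i and column i.
tr A = (-1) + (-7) + (-4) = -12; M11 = (-7)·(-4) - 0·(-8) = 28 - 0 = 28; M22 = (-1)·(-4) - 0·14 = 4 - 0 = 4; M33 = (-1)·(-7) - (-2)·4 = 7 - (-8) = 15; sum of minors = 47.
det A = (-1)·((-7)·(-4) - 0·(-8)) - (-2)·(4·(-4) - 0·14) + 0·(4·(-8) - (-7)·14) = (-1)·28 - (-2)·(-16) + 0·66 = -60.
So p(s) = det(sI - A) = s^3 + 12s^2 + 47s + 60.
Rational-root test: any integer root divides 60. Testing small divisors, s = -3 works: p(-3) = -27 + 108 + (-141) + 60 = 0, so (s + 3) is a factor.
Dividing, p(s) = (s + 3)(s^2 + 9s + 20).
Factor s^2 + 9s + 20: two numbers with sum -9 and product 20 are -4 and -5, so s^2 + 9s + 20 = (s + 4)(s + 5).
Hence p(s) = (s + 3) (s + 4) (s + 5), with roots -5, -4, -3.
The eigenvalues -5, -4, -3 are distinct and real, so A is diagonalisable and x(t) = e^{At} x(0) = V diag(e^{λ_i t}) V^{-1} x(0), where the columns of V are the eigenvectors.
λ = -5: A - (-5)I = [[4, -2, 0], [4, -2, 0], [14, -8, 1]]. v must be orthogonal to every row; (row 1) × (row 3) = [-2, -4, -4], so take v_1 = [1, 2, 2]^T.
λ = -4: A - (-4)I = [[3, -2, 0], [4, -3, 0], [14, -8, 0]]. v must be orthogonal to every row; (row 1) × (row 2) = [0, 0, -1], so take v_2 = [0, 0, 1]^T.
λ = -3: A - (-3)I = [[2, -2, 0], [4, -4, 0], [14, -8, -1]]. v must be orthogonal to every row; (row 1) × (row 3) = [2, 2, 12], so take v_3 = [-1, -1, -6]^T.
V = [v_1 v_2 v_3] = [[1, 0, -1], [2, 0, -1], [2, 1, -6]] has det V = -1, so V^{-1} = adj(V)/det V = [[-1, 1, 0], [-10, 4, 1], [-2, 1, 0]].
Modal coordinates z(0) = V^{-1} x(0): (-1)·(-3) + 1·1 + 0·1 = 4; (-10)·(-3) + 4·1 + 1·1 = 35; (-2)·(-3) + 1·1 + 0·1 = 7; so z(0) = [4, 35, 7]^T.
x_3(t) = Σ_i (v_i)_3 · z_i(0) · e^{λ_i t} (row 3 of V times the modal terms).
x_3(1.2) = 2·4·e^{-5·1.2} + 1·35·e^{-4·1.2} + (-6)·7·e^{-3·1.2} = 8·0.002479 + 35·0.008230 + (-42)·0.027324 = -0.8397.

-0.8397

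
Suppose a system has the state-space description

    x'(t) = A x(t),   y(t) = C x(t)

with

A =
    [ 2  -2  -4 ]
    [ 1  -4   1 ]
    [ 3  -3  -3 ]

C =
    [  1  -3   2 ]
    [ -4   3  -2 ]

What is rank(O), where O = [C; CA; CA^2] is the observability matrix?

CA = [[5, 4, -13], [-11, 2, 25]]
CA^2 = [[-25, 13, 23], [55, -61, -29]]
Observability matrix O = [C; CA; CA^2] = [[1, -3, 2], [-4, 3, -2], [5, 4, -13], [-11, 2, 25], [-25, 13, 23], [55, -61, -29]]
Take the 3×3 submatrix of O formed by rows 1, 2, 3: [[1, -3, 2], [-4, 3, -2], [5, 4, -13]]. Its determinant is 1·(3·(-13) - (-2)·4) - (-3)·((-4)·(-13) - (-2)·5) + 2·((-4)·4 - 3·5) = 1·(-31) - (-3)·62 + 2·(-31) = 93 ≠ 0.
So rank(O) ≥ 3; since O has 3 columns, rank(O) = 3.
rank(O) = 3 = n, so the pair (A, C) is completely observable.

3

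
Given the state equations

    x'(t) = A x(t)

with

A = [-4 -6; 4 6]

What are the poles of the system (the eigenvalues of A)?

0, 2

det(sI - A) = s^2 - (tr A)s + det A, with tr A = (-4) + 6 = 2 and det A = (-4)·6 - (-6)·4 = -24 - (-24) = 0.
So p(s) = det(sI - A) = s^2 - 2s.
Factor s^2 - 2s: two numbers with sum 2 and product 0 are 2 and 0, so s^2 - 2s = s(s - 2).
Hence p(s) = s (s - 2), with roots 0, 2.
At least one eigenvalue has non-negative real part, so the system is not asymptotically stable.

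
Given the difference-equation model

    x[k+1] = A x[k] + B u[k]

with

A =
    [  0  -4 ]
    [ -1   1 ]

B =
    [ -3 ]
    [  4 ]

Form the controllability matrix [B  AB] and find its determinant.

43

AB = [[-16], [7]]
Controllability matrix C = [B  AB] = [[-3, -16], [4, 7]]
det(C) = (-3)·7 - (-16)·4 = -21 - (-64) = 43
Since det(C) ≠ 0, rank(C) = 2 and the system is completely controllable.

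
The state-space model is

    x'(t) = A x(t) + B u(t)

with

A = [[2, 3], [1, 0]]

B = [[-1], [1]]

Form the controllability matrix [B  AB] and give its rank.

1

AB = [[1], [-1]]
Controllability matrix C = [B  AB] = [[-1, 1], [1, -1]]
Every column of C is a scalar multiple of column 1 = [-1, 1] (multipliers 1, -1), so the columns span a one-dimensional space.
C ≠ 0, hence rank(C) = 1.
rank(C) = 1 < n = 2, so the pair (A, B) is not completely controllable.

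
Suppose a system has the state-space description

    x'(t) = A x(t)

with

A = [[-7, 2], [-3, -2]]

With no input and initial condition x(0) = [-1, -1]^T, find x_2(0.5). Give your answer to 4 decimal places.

det(sI - A) = s^2 - (tr A)s + det A, with tr A = (-7) + (-2) = -9 and det A = (-7)·(-2) - 2·(-3) = 14 - (-6) = 20.
So p(s) = det(sI - A) = s^2 + 9s + 20.
Factor s^2 + 9s + 20: two numbers with sum -9 and product 20 are -4 and -5, so s^2 + 9s + 20 = (s + 4)(s + 5).
Hence p(s) = (s + 4) (s + 5), with roots -5, -4.
The eigenvalues -5, -4 are distinct and real, so A is diagonalisable and x(t) = e^{At} x(0) = V diag(e^{λ_i t}) V^{-1} x(0), where the columns of V are the eigenvectors.
λ = -5: A - (-5)I = [[-2, 2], [-3, 3]]. Row 1 gives (-2)·v1 + 2·v2 = 0, so take v_1 = [-1, -1]^T.
λ = -4: A - (-4)I = [[-3, 2], [-3, 2]]. Row 1 gives (-3)·v1 + 2·v2 = 0, so take v_2 = [2, 3]^T.
V = [v_1 v_2] = [[-1, 2], [-1, 3]] has det V = -1, so V^{-1} = adj(V)/det V = [[-3, 2], [-1, 1]].
Modal coordinates z(0) = V^{-1} x(0): (-3)·(-1) + 2·(-1) = 1; (-1)·(-1) + 1·(-1) = 0; so z(0) = [1, 0]^T.
x_2(t) = Σ_i (v_i)_2 · z_i(0) · e^{λ_i t} (row 2 of V times the modal terms).
x_2(0.5) = (-1)·1·e^{-5·0.5} + 3·0·e^{-4·0.5} = (-1)·0.082085 + 0·0.135335 = -0.0821.

-0.0821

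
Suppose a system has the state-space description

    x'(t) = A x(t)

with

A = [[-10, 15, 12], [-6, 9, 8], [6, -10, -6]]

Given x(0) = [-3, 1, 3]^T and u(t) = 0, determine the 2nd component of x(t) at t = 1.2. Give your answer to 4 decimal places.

det(sI - A) = s^3 - (tr A)s^2 + (M11 + M22 + M33)s - det A, where Mii is the 2×2 principal minor of A obtained by deleting row i and column i.
tr A = (-10) + 9 + (-6) = -7; M11 = 9·(-6) - 8·(-10) = -54 - (-80) = 26; M22 = (-10)·(-6) - 12·6 = 60 - 72 = -12; M33 = (-10)·9 - 15·(-6) = -90 - (-90) = 0; sum of minors = 14.
det A = (-10)·(9·(-6) - 8·(-10)) - 15·((-6)·(-6) - 8·6) + 12·((-6)·(-10) - 9·6) = (-10)·26 - 15·(-12) + 12·6 = -8.
So p(s) = det(sI - A) = s^3 + 7s^2 + 14s + 8.
Rational-root test: any integer root divides 8. Testing small divisors, s = -1 works: p(-1) = -1 + 7 + (-14) + 8 = 0, so (s + 1) is a factor.
Dividing, p(s) = (s + 1)(s^2 + 6s + 8).
Factor s^2 + 6s + 8: two numbers with sum -6 and product 8 are -2 and -4, so s^2 + 6s + 8 = (s + 2)(s + 4).
Hence p(s) = (s + 1) (s + 2) (s + 4), with roots -4, -2, -1.
The eigenvalues -4, -2, -1 are distinct and real, so A is diagonalisable and x(t) = e^{At} x(0) = V diag(e^{λ_i t}) V^{-1} x(0), where the columns of V are the eigenvectors.
λ = -4: A - (-4)I = [[-6, 15, 12], [-6, 13, 8], [6, -10, -2]]. v must be orthogonal to every row; (row 1) × (row 2) = [-36, -24, 12], so take v_1 = [3, 2, -1]^T.
λ = -2: A - (-2)I = [[-8, 15, 12], [-6, 11, 8], [6, -10, -4]]. v must be orthogonal to every row; (row 1) × (row 2) = [-12, -8, 2], so take v_2 = [6, 4, -1]^T.
λ = -1: A - (-1)I = [[-9, 15, 12], [-6, 10, 8], [6, -10, -5]]. v must be orthogonal to every row; (row 1) × (row 3) = [45, 27, 0], so take v_3 = [-5, -3, 0]^T.
V = [v_1 v_2 v_3] = [[3, 6, -5], [2, 4, -3], [-1, -1, 0]] has det V = -1, so V^{-1} = adj(V)/det V = [[3, -5, -2], [-3, 5, 1], [-2, 3, 0]].
Modal coordinates z(0) = V^{-1} x(0): 3·(-3) + (-5)·1 + (-2)·3 = -20; (-3)·(-3) + 5·1 + 1·3 = 17; (-2)·(-3) + 3·1 + 0·3 = 9; so z(0) = [-20, 17, 9]^T.
x_2(t) = Σ_i (v_i)_2 · z_i(0) · e^{λ_i t} (row 2 of V times the modal terms).
x_2(1.2) = 2·(-20)·e^{-4·1.2} + 4·17·e^{-2·1.2} + (-3)·9·e^{-1·1.2} = (-40)·0.008230 + 68·0.090718 + (-27)·0.301194 = -2.2926.

-2.2926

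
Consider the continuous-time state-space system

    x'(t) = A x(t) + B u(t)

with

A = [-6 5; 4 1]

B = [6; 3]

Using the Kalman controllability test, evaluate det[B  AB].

AB = [[-21], [27]]
Controllability matrix C = [B  AB] = [[6, -21], [3, 27]]
det(C) = 6·27 - (-21)·3 = 162 - (-63) = 225
Since det(C) ≠ 0, rank(C) = 2 and the system is completely controllable.

225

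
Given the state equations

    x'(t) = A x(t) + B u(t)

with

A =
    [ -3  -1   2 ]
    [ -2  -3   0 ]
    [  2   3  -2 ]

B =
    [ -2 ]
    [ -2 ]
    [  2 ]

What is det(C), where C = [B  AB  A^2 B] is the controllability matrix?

-48

AB = [[12], [10], [-14]]
A^2B = [[-74], [-54], [82]]
Controllability matrix C = [B  AB  A^2B] = [[-2, 12, -74], [-2, 10, -54], [2, -14, 82]]
Expanding along the first row, det(C) = (-2)·(10·82 - (-54)·(-14)) - 12·((-2)·82 - (-54)·2) + (-74)·((-2)·(-14) - 10·2) = (-2)·64 - 12·(-56) + (-74)·8 = -48
Since det(C) ≠ 0, rank(C) = 3 and the system is completely controllable.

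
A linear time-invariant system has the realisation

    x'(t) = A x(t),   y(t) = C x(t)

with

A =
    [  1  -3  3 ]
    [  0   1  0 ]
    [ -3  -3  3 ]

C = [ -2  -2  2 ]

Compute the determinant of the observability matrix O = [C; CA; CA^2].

CA = [[-8, -2, 0]]
CA^2 = [[-8, 22, -24]]
Observability matrix O = [C; CA; CA^2] = [[-2, -2, 2], [-8, -2, 0], [-8, 22, -24]]
Expanding along the first row, det(O) = (-2)·((-2)·(-24) - 0·22) - (-2)·((-8)·(-24) - 0·(-8)) + 2·((-8)·22 - (-2)·(-8)) = (-2)·48 - (-2)·192 + 2·(-192) = -96
Since det(O) ≠ 0, rank(O) = 3 and the system is completely observable.

-96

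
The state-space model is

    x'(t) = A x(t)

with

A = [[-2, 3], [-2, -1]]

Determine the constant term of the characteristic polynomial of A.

For a 2×2 matrix, det(sI - A) = s^2 - (tr A)s + det A.
tr A = -3, det A = 8.
So p(s) = s^2 + 3s + 8.
The constant term is 8.

8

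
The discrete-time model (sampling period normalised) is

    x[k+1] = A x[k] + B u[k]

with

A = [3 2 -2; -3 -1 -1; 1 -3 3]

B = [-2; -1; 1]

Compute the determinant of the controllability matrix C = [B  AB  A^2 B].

572

AB = [[-10], [6], [4]]
A^2B = [[-26], [20], [-16]]
Controllability matrix C = [B  AB  A^2B] = [[-2, -10, -26], [-1, 6, 20], [1, 4, -16]]
Expanding along the first row, det(C) = (-2)·(6·(-16) - 20·4) - (-10)·((-1)·(-16) - 20·1) + (-26)·((-1)·4 - 6·1) = (-2)·(-176) - (-10)·(-4) + (-26)·(-10) = 572
Since det(C) ≠ 0, rank(C) = 3 and the system is completely controllable.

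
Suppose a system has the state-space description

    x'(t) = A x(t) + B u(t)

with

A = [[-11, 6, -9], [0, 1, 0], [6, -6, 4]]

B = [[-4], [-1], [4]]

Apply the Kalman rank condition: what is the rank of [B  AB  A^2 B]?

AB = [[2], [-1], [-2]]
A^2B = [[-10], [-1], [10]]
Controllability matrix C = [B  AB  A^2B] = [[-4, 2, -10], [-1, -1, -1], [4, -2, 10]]
The rows r1, r2, r3 of C are linearly dependent: r1 + r3 = 0 (check each entry), so rank(C) ≤ 2.
The 2×2 minor from rows 1, 2, columns 1, 2 is (-4)·(-1) - 2·(-1) = 4 - (-2) = 6 ≠ 0, so rank(C) = 2.
rank(C) = 2 < n = 3, so the pair (A, B) is not completely controllable.

2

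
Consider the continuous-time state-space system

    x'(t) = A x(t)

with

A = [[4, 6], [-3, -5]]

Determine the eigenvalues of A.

det(sI - A) = s^2 - (tr A)s + det A, with tr A = 4 + (-5) = -1 and det A = 4·(-5) - 6·(-3) = -20 - (-18) = -2.
So p(s) = det(sI - A) = s^2 + s - 2.
Factor s^2 + s - 2: two numbers with sum -1 and product -2 are 1 and -2, so s^2 + s - 2 = (s - 1)(s + 2).
Hence p(s) = (s - 1) (s + 2), with roots -2, 1.
At least one eigenvalue has non-negative real part, so the system is not asymptotically stable.

-2, 1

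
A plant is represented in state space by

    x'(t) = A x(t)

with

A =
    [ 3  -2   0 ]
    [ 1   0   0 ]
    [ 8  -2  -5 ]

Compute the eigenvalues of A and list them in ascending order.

-5, 1, 2

det(sI - A) = s^3 - (tr A)s^2 + (M11 + M22 + M33)s - det A, where Mii is the 2×2 principal minor of A obtained by deleting row i and column i.
tr A = 3 + 0 + (-5) = -2; M11 = 0·(-5) - 0·(-2) = 0 - 0 = 0; M22 = 3·(-5) - 0·8 = -15 - 0 = -15; M33 = 3·0 - (-2)·1 = 0 - (-2) = 2; sum of minors = -13.
det A = 3·(0·(-5) - 0·(-2)) - (-2)·(1·(-5) - 0·8) + 0·(1·(-2) - 0·8) = 3·0 - (-2)·(-5) + 0·(-2) = -10.
So p(s) = det(sI - A) = s^3 + 2s^2 - 13s + 10.
Rational-root test: any integer root divides 10. Testing small divisors, s = 1 works: p(1) = 1 + 2 + (-13) + 10 = 0, so (s - 1) is a factor.
Dividing, p(s) = (s - 1)(s^2 + 3s - 10).
Factor s^2 + 3s - 10: two numbers with sum -3 and product -10 are 2 and -5, so s^2 + 3s - 10 = (s - 2)(s + 5).
Hence p(s) = (s - 2) (s - 1) (s + 5), with roots -5, 1, 2.
At least one eigenvalue has non-negative real part, so the system is not asymptotically stable.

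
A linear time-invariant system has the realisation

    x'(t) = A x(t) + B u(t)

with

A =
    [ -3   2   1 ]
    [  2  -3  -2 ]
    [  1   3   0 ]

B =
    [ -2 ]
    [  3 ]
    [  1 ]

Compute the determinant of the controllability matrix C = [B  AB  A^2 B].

-405

AB = [[13], [-15], [7]]
A^2B = [[-62], [57], [-32]]
Controllability matrix C = [B  AB  A^2B] = [[-2, 13, -62], [3, -15, 57], [1, 7, -32]]
Expanding along the first row, det(C) = (-2)·((-15)·(-32) - 57·7) - 13·(3·(-32) - 57·1) + (-62)·(3·7 - (-15)·1) = (-2)·81 - 13·(-153) + (-62)·36 = -405
Since det(C) ≠ 0, rank(C) = 3 and the system is completely controllable.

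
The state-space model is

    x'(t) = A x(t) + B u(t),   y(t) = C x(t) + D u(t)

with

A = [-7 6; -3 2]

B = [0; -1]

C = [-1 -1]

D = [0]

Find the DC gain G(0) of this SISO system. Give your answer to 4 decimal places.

G(0) = C(-A)^{-1}B + D = -C A^{-1} B + D.
det A = 4, so A^{-1} = (1/4)·adj(A) = [[1/2, -3/2], [3/4, -7/4]]
A^{-1} B = [3/2, 7/4]^T
C A^{-1} B = -13/4
G(0) = D - C A^{-1} B = 0 - (-13/4) = 13/4 ≈ 3.2500

3.2500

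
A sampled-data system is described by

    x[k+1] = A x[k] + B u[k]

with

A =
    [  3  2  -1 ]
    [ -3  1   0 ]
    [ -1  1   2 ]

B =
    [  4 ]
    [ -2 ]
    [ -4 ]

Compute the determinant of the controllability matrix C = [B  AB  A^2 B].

AB = [[12], [-14], [-14]]
A^2B = [[22], [-50], [-54]]
Controllability matrix C = [B  AB  A^2B] = [[4, 12, 22], [-2, -14, -50], [-4, -14, -54]]
Expanding along the first row, det(C) = 4·((-14)·(-54) - (-50)·(-14)) - 12·((-2)·(-54) - (-50)·(-4)) + 22·((-2)·(-14) - (-14)·(-4)) = 4·56 - 12·(-92) + 22·(-28) = 712
Since det(C) ≠ 0, rank(C) = 3 and the system is completely controllable.

712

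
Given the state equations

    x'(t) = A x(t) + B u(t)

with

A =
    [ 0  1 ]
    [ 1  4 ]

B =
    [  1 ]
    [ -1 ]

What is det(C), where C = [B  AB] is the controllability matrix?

AB = [[-1], [-3]]
Controllability matrix C = [B  AB] = [[1, -1], [-1, -3]]
det(C) = 1·(-3) - (-1)·(-1) = -3 - 1 = -4
Since det(C) ≠ 0, rank(C) = 2 and the system is completely controllable.

-4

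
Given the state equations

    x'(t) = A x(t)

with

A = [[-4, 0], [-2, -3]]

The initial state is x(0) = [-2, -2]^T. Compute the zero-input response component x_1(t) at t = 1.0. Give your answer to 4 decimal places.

det(sI - A) = s^2 - (tr A)s + det A, with tr A = (-4) + (-3) = -7 and det A = (-4)·(-3) - 0·(-2) = 12 - 0 = 12.
So p(s) = det(sI - A) = s^2 + 7s + 12.
Factor s^2 + 7s + 12: two numbers with sum -7 and product 12 are -3 and -4, so s^2 + 7s + 12 = (s + 3)(s + 4).
Hence p(s) = (s + 3) (s + 4), with roots -4, -3.
The eigenvalues -4, -3 are distinct and real, so A is diagonalisable and x(t) = e^{At} x(0) = V diag(e^{λ_i t}) V^{-1} x(0), where the columns of V are the eigenvectors.
λ = -4: A - (-4)I = [[0, 0], [-2, 1]]. Row 2 gives (-2)·v1 + 1·v2 = 0, so take v_1 = [1, 2]^T.
λ = -3: A - (-3)I = [[-1, 0], [-2, 0]]. Row 1 gives (-1)·v1 + 0·v2 = 0, so take v_2 = [0, 1]^T.
V = [v_1 v_2] = [[1, 0], [2, 1]] has det V = 1, so V^{-1} = adj(V)/det V = [[1, 0], [-2, 1]].
Modal coordinates z(0) = V^{-1} x(0): 1·(-2) + 0·(-2) = -2; (-2)·(-2) + 1·(-2) = 2; so z(0) = [-2, 2]^T.
x_1(t) = Σ_i (v_i)_1 · z_i(0) · e^{λ_i t} (row 1 of V times the modal terms).
x_1(1.0) = 1·(-2)·e^{-4·1.0} + 0·2·e^{-3·1.0} = (-2)·0.018316 + 0·0.049787 = -0.0366.

-0.0366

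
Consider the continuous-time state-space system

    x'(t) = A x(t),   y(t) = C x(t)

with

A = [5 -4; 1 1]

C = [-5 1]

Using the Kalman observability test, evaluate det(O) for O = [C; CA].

CA = [[-24, 21]]
Observability matrix O = [C; CA] = [[-5, 1], [-24, 21]]
det(O) = (-5)·21 - 1·(-24) = -105 - (-24) = -81
Since det(O) ≠ 0, rank(O) = 2 and the system is completely observable.

-81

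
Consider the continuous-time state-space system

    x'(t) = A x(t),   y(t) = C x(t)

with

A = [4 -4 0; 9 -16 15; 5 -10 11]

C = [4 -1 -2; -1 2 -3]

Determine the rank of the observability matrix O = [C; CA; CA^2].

CA = [[-3, 20, -37], [-1, 2, -3]]
CA^2 = [[-17, 62, -107], [-1, 2, -3]]
Observability matrix O = [C; CA; CA^2] = [[4, -1, -2], [-1, 2, -3], [-3, 20, -37], [-1, 2, -3], [-17, 62, -107], [-1, 2, -3]]
The columns c1, c2, c3 of O are linearly dependent: c1 + 2·c2 + c3 = 0 (check each entry), so rank(O) ≤ 2.
The 2×2 minor from rows 1, 2, columns 1, 2 is 4·2 - (-1)·(-1) = 8 - 1 = 7 ≠ 0, so rank(O) = 2.
rank(O) = 2 < n = 3, so the pair (A, C) is not completely observable.

2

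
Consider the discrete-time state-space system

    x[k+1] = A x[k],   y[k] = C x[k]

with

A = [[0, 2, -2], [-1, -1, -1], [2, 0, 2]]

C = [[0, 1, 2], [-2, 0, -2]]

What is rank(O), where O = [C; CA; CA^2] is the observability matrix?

3

CA = [[3, -1, 3], [-4, -4, 0]]
CA^2 = [[7, 7, 1], [4, -4, 12]]
Observability matrix O = [C; CA; CA^2] = [[0, 1, 2], [-2, 0, -2], [3, -1, 3], [-4, -4, 0], [7, 7, 1], [4, -4, 12]]
Take the 3×3 submatrix of O formed by rows 1, 2, 3: [[0, 1, 2], [-2, 0, -2], [3, -1, 3]]. Its determinant is 0·(0·3 - (-2)·(-1)) - 1·((-2)·3 - (-2)·3) + 2·((-2)·(-1) - 0·3) = 0·(-2) - 1·0 + 2·2 = 4 ≠ 0.
So rank(O) ≥ 3; since O has 3 columns, rank(O) = 3.
rank(O) = 3 = n, so the pair (A, C) is completely observable.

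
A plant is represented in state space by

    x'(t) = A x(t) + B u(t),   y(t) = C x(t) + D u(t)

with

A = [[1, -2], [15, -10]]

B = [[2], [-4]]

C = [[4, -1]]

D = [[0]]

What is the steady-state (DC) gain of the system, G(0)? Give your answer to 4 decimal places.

3.9000

G(0) = C(-A)^{-1}B + D = -C A^{-1} B + D.
det A = 20, so A^{-1} = (1/20)·adj(A) = [[-1/2, 1/10], [-3/4, 1/20]]
A^{-1} B = [-7/5, -17/10]^T
C A^{-1} B = -39/10
G(0) = D - C A^{-1} B = 0 - (-39/10) = 39/10 ≈ 3.9000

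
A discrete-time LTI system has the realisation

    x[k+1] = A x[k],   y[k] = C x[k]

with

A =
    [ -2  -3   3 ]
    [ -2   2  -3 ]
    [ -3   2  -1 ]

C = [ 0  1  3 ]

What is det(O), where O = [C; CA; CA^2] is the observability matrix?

CA = [[-11, 8, -6]]
CA^2 = [[24, 37, -51]]
Observability matrix O = [C; CA; CA^2] = [[0, 1, 3], [-11, 8, -6], [24, 37, -51]]
Expanding along the first row, det(O) = 0·(8·(-51) - (-6)·37) - 1·((-11)·(-51) - (-6)·24) + 3·((-11)·37 - 8·24) = 0·(-186) - 1·705 + 3·(-599) = -2502
Since det(O) ≠ 0, rank(O) = 3 and the system is completely observable.

-2502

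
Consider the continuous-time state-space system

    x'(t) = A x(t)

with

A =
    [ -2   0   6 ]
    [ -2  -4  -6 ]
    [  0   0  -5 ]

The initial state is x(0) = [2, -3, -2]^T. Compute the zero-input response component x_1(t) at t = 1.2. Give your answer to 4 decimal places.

-0.1715

det(sI - A) = s^3 - (tr A)s^2 + (M11 + M22 + M33)s - det A, where Mii is the 2×2 principal minor of A obtained by deleting row i and column i.
tr A = (-2) + (-4) + (-5) = -11; M11 = (-4)·(-5) - (-6)·0 = 20 - 0 = 20; M22 = (-2)·(-5) - 6·0 = 10 - 0 = 10; M33 = (-2)·(-4) - 0·(-2) = 8 - 0 = 8; sum of minors = 38.
det A = (-2)·((-4)·(-5) - (-6)·0) - 0·((-2)·(-5) - (-6)·0) + 6·((-2)·0 - (-4)·0) = (-2)·20 - 0·10 + 6·0 = -40.
So p(s) = det(sI - A) = s^3 + 11s^2 + 38s + 40.
Rational-root test: any integer root divides 40. Testing small divisors, s = -2 works: p(-2) = -8 + 44 + (-76) + 40 = 0, so (s + 2) is a factor.
Dividing, p(s) = (s + 2)(s^2 + 9s + 20).
Factor s^2 + 9s + 20: two numbers with sum -9 and product 20 are -4 and -5, so s^2 + 9s + 20 = (s + 4)(s + 5).
Hence p(s) = (s + 2) (s + 4) (s + 5), with roots -5, -4, -2.
The eigenvalues -5, -4, -2 are distinct and real, so A is diagonalisable and x(t) = e^{At} x(0) = V diag(e^{λ_i t}) V^{-1} x(0), where the columns of V are the eigenvectors.
λ = -5: A - (-5)I = [[3, 0, 6], [-2, 1, -6], [0, 0, 0]]. v must be orthogonal to every row; (row 1) × (row 2) = [-6, 6, 3], so take v_1 = [-2, 2, 1]^T.
λ = -4: A - (-4)I = [[2, 0, 6], [-2, 0, -6], [0, 0, -1]]. v must be orthogonal to every row; (row 1) × (row 3) = [0, 2, 0], so take v_2 = [0, 1, 0]^T.
λ = -2: A - (-2)I = [[0, 0, 6], [-2, -2, -6], [0, 0, -3]]. v must be orthogonal to every row; (row 1) × (row 2) = [12, -12, 0], so take v_3 = [-1, 1, 0]^T.
V = [v_1 v_2 v_3] = [[-2, 0, -1], [2, 1, 1], [1, 0, 0]] has det V = 1, so V^{-1} = adj(V)/det V = [[0, 0, 1], [1, 1, 0], [-1, 0, -2]].
Modal coordinates z(0) = V^{-1} x(0): 0·2 + 0·(-3) + 1·(-2) = -2; 1·2 + 1·(-3) + 0·(-2) = -1; (-1)·2 + 0·(-3) + (-2)·(-2) = 2; so z(0) = [-2, -1, 2]^T.
x_1(t) = Σ_i (v_i)_1 · z_i(0) · e^{λ_i t} (row 1 of V times the modal terms).
x_1(1.2) = (-2)·(-2)·e^{-5·1.2} + 0·(-1)·e^{-4·1.2} + (-1)·2·e^{-2·1.2} = 4·0.002479 + 0·0.008230 + (-2)·0.090718 = -0.1715.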